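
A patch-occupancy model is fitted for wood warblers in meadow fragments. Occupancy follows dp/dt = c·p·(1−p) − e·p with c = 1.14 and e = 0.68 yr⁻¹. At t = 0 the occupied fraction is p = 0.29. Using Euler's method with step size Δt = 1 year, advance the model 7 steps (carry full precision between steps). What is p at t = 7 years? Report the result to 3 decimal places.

0.401

Update rule: p ← p + [c·p·(1−p) − e·p]·Δt with Δt = 1.
p: 0.29000 → 0.32753  (Δp = +0.03753)
p: 0.32753 → 0.35590  (Δp = +0.02837)
p: 0.35590 → 0.37521  (Δp = +0.01932)
p: 0.37521 → 0.38732  (Δp = +0.01210)
p: 0.38732 → 0.39447  (Δp = +0.00715)
p: 0.39447 → 0.39853  (Δp = +0.00407)
p: 0.39853 → 0.40079  (Δp = +0.00226)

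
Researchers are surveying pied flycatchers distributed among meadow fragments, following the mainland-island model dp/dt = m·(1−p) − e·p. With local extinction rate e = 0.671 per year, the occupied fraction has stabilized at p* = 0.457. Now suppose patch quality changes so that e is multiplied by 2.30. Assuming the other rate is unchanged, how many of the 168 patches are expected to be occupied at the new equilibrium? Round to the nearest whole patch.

Balance m(1−p*) = e·p* gives m = e·p*/(1−p*) = 0.671×0.45700/0.54300 = 0.56473.
New p* = m/(m+e) = 0.56473/(0.56473+1.54330) = 0.26789.
Expected occupied = 168 × 0.26789 = 45.01 ≈ 45.

45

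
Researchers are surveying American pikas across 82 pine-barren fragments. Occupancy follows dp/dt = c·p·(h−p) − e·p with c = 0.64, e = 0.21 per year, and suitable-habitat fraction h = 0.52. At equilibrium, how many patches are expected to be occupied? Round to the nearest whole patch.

16

p* = h − e/c = 0.52 − 0.3281 = 0.1919.
Expected occupied patches = N × p* = 82 × 0.1919 = 15.73 ≈ 16.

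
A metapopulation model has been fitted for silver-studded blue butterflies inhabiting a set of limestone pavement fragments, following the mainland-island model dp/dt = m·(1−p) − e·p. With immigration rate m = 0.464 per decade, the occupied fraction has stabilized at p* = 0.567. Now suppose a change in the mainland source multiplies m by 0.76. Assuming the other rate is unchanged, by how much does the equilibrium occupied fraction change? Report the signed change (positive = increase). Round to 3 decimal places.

Balance m(1−p*) = e·p* gives e = m(1−p*)/p* = 0.464×0.43300/0.56700 = 0.35434.
New p* = m/(m+e) = 0.35264/(0.35264+0.35434) = 0.49880.
Δp* = 0.49880 − 0.56700 = -0.06820.

-0.068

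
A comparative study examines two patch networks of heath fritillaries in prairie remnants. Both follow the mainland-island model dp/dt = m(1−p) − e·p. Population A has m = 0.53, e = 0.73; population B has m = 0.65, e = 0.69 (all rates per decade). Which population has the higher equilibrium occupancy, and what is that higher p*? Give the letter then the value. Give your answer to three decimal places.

B, 0.485

A: p*_A = m/(m+e) = 0.53/1.2600 = 0.4206.
B: p*_B = 0.65/1.3400 = 0.4851.
B is higher at 0.4851.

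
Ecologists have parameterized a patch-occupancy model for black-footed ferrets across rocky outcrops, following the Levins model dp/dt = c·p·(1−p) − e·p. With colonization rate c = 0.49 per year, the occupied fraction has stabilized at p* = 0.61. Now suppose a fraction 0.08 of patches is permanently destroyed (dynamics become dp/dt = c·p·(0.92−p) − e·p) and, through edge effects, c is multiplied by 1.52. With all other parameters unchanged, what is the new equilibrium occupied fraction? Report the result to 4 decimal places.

0.6634

Balance c(1−p*) = e gives e = 0.49×(1 − 0.61000) = 0.19110.
New p* = 0.92 − e/c = 0.92 − 0.19110/0.74480 = 0.66342.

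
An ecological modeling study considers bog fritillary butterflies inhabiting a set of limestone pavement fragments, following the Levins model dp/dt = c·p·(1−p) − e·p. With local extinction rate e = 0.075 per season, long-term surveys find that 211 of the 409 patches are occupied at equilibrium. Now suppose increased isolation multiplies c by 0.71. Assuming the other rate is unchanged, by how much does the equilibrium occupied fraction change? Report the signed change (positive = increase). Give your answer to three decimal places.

Observed p* = 211/409 = 0.51589.
Balance c(1−p*) = e gives c = e/(1 − 0.51589) = 0.075/0.48411 = 0.15492.
New p* = 1 − e/c = 1 − 0.07500/0.10999 = 0.31812.
Δp* = 0.31812 − 0.51589 = -0.19777.

-0.198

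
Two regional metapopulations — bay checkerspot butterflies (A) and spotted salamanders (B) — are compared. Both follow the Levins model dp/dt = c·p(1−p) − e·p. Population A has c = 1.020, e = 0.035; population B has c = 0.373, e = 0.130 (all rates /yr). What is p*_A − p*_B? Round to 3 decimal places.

A: p*_A = 1 − 0.035/1.020 = 0.9657.
B: p*_B = 1 − 0.130/0.373 = 0.6515.
p*_A − p*_B = 0.9657 − 0.6515 = 0.3142.

0.314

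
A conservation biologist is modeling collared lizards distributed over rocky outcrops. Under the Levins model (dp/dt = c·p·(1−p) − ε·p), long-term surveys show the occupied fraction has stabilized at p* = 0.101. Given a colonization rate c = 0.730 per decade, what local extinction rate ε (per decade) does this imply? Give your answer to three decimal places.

At equilibrium c(1−p*) = ε.
ε = 0.730 × (1 − 0.101) = 0.730 × 0.8990 = 0.6563.

0.656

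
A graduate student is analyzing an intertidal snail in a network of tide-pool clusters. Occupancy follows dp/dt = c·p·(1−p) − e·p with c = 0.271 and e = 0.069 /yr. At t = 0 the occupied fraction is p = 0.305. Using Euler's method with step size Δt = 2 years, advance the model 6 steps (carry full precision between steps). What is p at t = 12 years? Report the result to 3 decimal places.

Update rule: p ← p + [c·p·(1−p) − e·p]·Δt with Δt = 2.
step 1: Δp = +0.07280, p = 0.37780
step 2: Δp = +0.07527, p = 0.45307
step 3: Δp = +0.07178, p = 0.52485
step 4: Δp = +0.06274, p = 0.58759
step 5: Δp = +0.05025, p = 0.63784
step 6: Δp = +0.03718, p = 0.67502

0.675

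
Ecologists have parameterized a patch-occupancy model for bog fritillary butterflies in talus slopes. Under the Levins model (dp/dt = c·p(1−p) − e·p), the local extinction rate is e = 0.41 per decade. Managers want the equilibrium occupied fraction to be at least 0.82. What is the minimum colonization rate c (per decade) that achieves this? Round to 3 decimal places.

2.278

p* = 1 − e/c ≥ 0.82 requires e/c ≤ 0.1800, i.e. c ≥ e/0.1800.
c_min = 0.41/0.1800 = 2.2778.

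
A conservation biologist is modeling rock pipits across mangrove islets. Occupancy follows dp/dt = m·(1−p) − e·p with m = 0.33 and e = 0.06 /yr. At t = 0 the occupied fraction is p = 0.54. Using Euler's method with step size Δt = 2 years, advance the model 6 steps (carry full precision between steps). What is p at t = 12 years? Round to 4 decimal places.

Update rule: p ← p + [m·(1−p) − e·p]·Δt with Δt = 2.
step 1: Δp = +0.23880, p = 0.77880
step 2: Δp = +0.05254, p = 0.83134
step 3: Δp = +0.01156, p = 0.84289
step 4: Δp = +0.00254, p = 0.84544
step 5: Δp = +0.00056, p = 0.84600
step 6: Δp = +0.00012, p = 0.84612

0.8461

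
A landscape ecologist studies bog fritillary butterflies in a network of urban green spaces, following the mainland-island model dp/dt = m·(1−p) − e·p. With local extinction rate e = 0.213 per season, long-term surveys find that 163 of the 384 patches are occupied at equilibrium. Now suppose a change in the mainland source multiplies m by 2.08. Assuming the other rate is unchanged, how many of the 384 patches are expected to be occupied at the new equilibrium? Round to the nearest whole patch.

232

Observed p* = 163/384 = 0.42448.
Balance m(1−p*) = e·p* gives m = e·p*/(1−p*) = 0.213×0.42448/0.57552 = 0.15710.
New p* = m/(m+e) = 0.32677/(0.32677+0.21300) = 0.60539.
Expected occupied = 384 × 0.60539 = 232.47 ≈ 232.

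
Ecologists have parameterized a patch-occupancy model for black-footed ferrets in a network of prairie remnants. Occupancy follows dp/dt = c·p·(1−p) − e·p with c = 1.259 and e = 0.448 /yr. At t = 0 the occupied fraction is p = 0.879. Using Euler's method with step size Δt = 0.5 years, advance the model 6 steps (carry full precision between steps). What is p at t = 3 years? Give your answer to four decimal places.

Update rule: p ← p + [c·p·(1−p) − e·p]·Δt with Δt = 0.5.
  1  |  dp/dt·Δt = -0.129943  |  p_1 = 0.749057
  2  |  dp/dt·Δt = -0.049461  |  p_2 = 0.699596
  3  |  dp/dt·Δt = -0.024413  |  p_3 = 0.675183
  4  |  dp/dt·Δt = -0.013185  |  p_4 = 0.661998
  5  |  dp/dt·Δt = -0.007433  |  p_5 = 0.654565
  6  |  dp/dt·Δt = -0.004287  |  p_6 = 0.650279

0.6503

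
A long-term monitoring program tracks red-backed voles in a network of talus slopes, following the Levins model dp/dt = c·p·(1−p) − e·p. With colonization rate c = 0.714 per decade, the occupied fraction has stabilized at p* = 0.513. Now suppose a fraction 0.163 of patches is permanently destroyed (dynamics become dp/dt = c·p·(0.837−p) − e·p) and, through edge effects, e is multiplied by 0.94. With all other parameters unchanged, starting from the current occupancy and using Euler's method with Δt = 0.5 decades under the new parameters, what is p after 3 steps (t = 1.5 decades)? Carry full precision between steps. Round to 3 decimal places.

0.454

Balance c(1−p*) = e gives e = 0.714×(1 − 0.51300) = 0.34772.
Starting from p₀ = 0.51300; update p ← p + (dp/dt)·Δt with the new parameters.
t = 0.5: p = 0.51300 + (-0.02450) = 0.48850
t = 1: p = 0.48850 + (-0.01906) = 0.46944
t = 1.5: p = 0.46944 + (-0.01512) = 0.45432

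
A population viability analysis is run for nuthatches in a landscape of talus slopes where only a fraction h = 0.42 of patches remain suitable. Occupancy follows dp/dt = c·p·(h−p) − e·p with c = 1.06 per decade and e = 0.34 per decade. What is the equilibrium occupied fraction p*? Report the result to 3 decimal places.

0.099

Setting dp/dt = 0 and dividing by p* gives c·(h−p*) = e.
So p* = h − e/c = 0.42 − 0.34/1.06 = 0.42 − 0.3208 = 0.0992.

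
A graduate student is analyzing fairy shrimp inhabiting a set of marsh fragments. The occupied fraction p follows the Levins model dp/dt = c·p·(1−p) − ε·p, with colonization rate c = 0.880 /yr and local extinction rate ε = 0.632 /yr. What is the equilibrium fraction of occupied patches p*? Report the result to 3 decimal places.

Setting dp/dt = 0 and dividing through by p* gives c·(1−p*) = ε.
So p* = 1 − ε/c = 1 − 0.632/0.880 = 1 − 0.7182 = 0.2818.

0.282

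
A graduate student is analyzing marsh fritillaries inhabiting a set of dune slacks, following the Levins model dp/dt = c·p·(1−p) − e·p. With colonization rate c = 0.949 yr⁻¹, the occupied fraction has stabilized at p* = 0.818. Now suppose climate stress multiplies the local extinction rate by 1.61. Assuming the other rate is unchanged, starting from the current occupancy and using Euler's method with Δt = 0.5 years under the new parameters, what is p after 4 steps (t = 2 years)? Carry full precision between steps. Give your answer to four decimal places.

Balance c(1−p*) = e gives e = 0.949×(1 − 0.81800) = 0.17272.
Starting from p₀ = 0.81800; update p ← p + (dp/dt)·Δt with the new parameters.
t = 0.5: p = 0.81800 + (-0.04309) = 0.77491
t = 1: p = 0.77491 + (-0.02498) = 0.74993
t = 1.5: p = 0.74993 + (-0.01528) = 0.73465
t = 2: p = 0.73465 + (-0.00964) = 0.72500

0.7250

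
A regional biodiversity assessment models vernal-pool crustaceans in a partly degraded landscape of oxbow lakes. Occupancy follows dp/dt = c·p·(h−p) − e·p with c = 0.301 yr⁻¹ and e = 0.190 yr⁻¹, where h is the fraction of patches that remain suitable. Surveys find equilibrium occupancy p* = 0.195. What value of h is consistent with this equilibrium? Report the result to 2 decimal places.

0.83

At equilibrium c(h−p*) = e, so h = p* + e/c.
h = 0.195 + 0.190/0.301 = 0.195 + 0.6312 = 0.8262.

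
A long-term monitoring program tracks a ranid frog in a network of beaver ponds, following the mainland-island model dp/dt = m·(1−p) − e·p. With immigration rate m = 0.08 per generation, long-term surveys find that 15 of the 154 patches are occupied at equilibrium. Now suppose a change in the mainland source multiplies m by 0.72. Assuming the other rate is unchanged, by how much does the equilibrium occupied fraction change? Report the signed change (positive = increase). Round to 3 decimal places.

Observed p* = 15/154 = 0.09740.
Balance m(1−p*) = e·p* gives e = m(1−p*)/p* = 0.08×0.90260/0.09740 = 0.74136.
New p* = m/(m+e) = 0.05760/(0.05760+0.74136) = 0.07209.
Δp* = 0.07209 − 0.09740 = -0.02531.

-0.025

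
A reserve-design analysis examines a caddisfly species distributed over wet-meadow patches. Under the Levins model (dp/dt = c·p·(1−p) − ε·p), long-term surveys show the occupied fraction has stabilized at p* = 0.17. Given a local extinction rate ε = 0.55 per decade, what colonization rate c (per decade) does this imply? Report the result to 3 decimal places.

0.663

At equilibrium c(1−p*) = ε, so c = ε/(1−p*).
c = 0.55/(1 − 0.17) = 0.55/0.8300 = 0.6627.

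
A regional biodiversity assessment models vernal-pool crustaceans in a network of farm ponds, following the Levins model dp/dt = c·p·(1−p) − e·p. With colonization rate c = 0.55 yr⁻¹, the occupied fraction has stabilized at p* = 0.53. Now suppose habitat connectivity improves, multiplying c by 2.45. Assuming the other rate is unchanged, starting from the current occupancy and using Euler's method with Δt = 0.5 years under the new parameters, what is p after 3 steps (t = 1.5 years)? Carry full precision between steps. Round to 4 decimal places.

Balance c(1−p*) = e gives e = 0.55×(1 − 0.53000) = 0.25850.
Starting from p₀ = 0.53000; update p ← p + (dp/dt)·Δt with the new parameters.
step 1: Δp = +0.09933, p = 0.62933
step 2: Δp = +0.07583, p = 0.70516
step 3: Δp = +0.04894, p = 0.75409

0.7541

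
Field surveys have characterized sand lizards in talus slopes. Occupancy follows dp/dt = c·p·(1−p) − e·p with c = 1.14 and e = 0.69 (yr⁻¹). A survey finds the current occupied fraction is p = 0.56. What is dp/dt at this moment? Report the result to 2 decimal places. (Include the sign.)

Colonization term: c·p·(1−p) = 1.14×0.56×0.4400 = 0.28090.
Extinction term: e·p = 0.38640.
dp/dt = 0.28090 − 0.38640 = -0.10550.

-0.11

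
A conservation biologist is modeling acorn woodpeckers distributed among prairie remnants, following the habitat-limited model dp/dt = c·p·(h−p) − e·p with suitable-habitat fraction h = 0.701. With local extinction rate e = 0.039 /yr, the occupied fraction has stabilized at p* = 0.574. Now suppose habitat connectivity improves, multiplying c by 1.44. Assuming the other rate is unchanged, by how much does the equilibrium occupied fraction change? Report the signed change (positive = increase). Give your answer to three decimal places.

0.039

Balance c(h−p*) = e gives c = e/(0.701 − 0.57400) = 0.039/0.12700 = 0.30709.
New p* = 0.701 − e/c = 0.701 − 0.03900/0.44221 = 0.61281.
Δp* = 0.61281 − 0.57400 = +0.03881.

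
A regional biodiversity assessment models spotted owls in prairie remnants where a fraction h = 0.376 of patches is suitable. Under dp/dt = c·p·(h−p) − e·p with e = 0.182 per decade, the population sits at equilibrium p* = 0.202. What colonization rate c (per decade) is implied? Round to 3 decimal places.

1.046

At equilibrium c(h−p*) = e, so c = e/(h−p*).
c = 0.182/(0.376 − 0.202) = 0.182/0.1740 = 1.0460.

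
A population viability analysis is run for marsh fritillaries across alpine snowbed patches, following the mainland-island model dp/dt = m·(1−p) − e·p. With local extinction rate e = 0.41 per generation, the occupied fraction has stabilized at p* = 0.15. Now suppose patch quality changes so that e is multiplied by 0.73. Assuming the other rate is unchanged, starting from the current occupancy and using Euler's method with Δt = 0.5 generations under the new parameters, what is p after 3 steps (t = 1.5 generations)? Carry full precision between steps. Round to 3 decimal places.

0.171

Balance m(1−p*) = e·p* gives m = e·p*/(1−p*) = 0.41×0.15000/0.85000 = 0.07235.
Starting from p₀ = 0.15000; update p ← p + (dp/dt)·Δt with the new parameters.
p: 0.15000 → 0.15830  (Δp = +0.00830)
p: 0.15830 → 0.16506  (Δp = +0.00676)
p: 0.16506 → 0.17057  (Δp = +0.00550)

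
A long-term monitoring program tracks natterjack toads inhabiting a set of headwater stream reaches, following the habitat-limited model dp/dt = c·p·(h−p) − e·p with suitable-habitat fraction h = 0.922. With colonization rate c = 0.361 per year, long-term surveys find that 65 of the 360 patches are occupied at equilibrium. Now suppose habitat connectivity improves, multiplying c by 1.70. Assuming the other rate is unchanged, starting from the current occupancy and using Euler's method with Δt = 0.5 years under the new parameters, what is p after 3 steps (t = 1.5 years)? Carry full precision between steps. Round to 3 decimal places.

Observed p* = 65/360 = 0.18056.
Balance c(h−p*) = e gives e = 0.361×(0.922 − 0.18056) = 0.26766.
Starting from p₀ = 0.18056; update p ← p + (dp/dt)·Δt with the new parameters.
step 1: Δp = +0.01691, p = 0.19747
step 2: Δp = +0.01747, p = 0.21494
step 3: Δp = +0.01787, p = 0.23281

0.233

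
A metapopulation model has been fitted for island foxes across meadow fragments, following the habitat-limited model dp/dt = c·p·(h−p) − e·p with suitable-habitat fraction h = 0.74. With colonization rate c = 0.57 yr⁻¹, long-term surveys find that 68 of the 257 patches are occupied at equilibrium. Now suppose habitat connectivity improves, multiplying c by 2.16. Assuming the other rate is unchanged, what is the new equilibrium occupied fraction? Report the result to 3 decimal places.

Observed p* = 68/257 = 0.26459.
Balance c(h−p*) = e gives e = 0.57×(0.74 − 0.26459) = 0.27098.
New p* = 0.74 − e/c = 0.74 − 0.27098/1.23120 = 0.51991.

0.520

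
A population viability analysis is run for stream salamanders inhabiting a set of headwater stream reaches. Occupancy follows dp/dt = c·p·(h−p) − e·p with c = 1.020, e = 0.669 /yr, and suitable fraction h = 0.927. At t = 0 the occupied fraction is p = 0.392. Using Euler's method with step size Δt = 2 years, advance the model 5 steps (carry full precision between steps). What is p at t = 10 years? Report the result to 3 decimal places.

Update rule: p ← p + [c·p·(h−p) − e·p]·Δt with Δt = 2.
p: 0.39200 → 0.29533  (Δp = -0.09667)
p: 0.29533 → 0.28074  (Δp = -0.01459)
p: 0.28074 → 0.27523  (Δp = -0.00551)
p: 0.27523 → 0.27292  (Δp = -0.00231)
p: 0.27292 → 0.27192  (Δp = -0.00100)

0.272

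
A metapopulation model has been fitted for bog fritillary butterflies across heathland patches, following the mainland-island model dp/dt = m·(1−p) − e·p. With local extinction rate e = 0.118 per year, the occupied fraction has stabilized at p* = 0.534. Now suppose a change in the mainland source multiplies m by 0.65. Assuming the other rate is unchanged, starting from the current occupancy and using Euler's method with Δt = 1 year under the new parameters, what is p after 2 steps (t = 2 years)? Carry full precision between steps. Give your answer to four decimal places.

0.4944

Balance m(1−p*) = e·p* gives m = e·p*/(1−p*) = 0.118×0.53400/0.46600 = 0.13522.
Starting from p₀ = 0.53400; update p ← p + (dp/dt)·Δt with the new parameters.
t = 1: p = 0.53400 + (-0.02205) = 0.51195
t = 2: p = 0.51195 + (-0.01751) = 0.49443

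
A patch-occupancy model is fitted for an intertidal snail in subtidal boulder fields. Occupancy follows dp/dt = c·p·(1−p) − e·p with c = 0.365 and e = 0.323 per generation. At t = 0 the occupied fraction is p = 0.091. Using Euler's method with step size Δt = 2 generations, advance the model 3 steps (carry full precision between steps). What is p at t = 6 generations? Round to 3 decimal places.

0.096

Update rule: p ← p + [c·p·(1−p) − e·p]·Δt with Δt = 2.
  1  |  dp/dt·Δt = +0.001599  |  p_1 = 0.092599
  2  |  dp/dt·Δt = +0.001519  |  p_2 = 0.094118
  3  |  dp/dt·Δt = +0.001439  |  p_3 = 0.095557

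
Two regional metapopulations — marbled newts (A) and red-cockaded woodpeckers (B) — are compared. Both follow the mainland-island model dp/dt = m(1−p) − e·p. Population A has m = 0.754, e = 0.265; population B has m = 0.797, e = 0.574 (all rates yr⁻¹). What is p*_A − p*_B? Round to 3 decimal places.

A: p*_A = m/(m+e) = 0.754/1.0190 = 0.7399.
B: p*_B = 0.797/1.3710 = 0.5813.
p*_A − p*_B = 0.7399 − 0.5813 = 0.1586.

0.159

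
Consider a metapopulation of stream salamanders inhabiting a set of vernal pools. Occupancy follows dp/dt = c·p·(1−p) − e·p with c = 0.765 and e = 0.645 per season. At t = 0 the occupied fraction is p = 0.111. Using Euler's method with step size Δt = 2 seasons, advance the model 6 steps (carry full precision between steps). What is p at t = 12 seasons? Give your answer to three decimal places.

0.144

Update rule: p ← p + [c·p·(1−p) − e·p]·Δt with Δt = 2.
t = 2: p = 0.11100 + (+0.00779) = 0.11879
t = 4: p = 0.11879 + (+0.00692) = 0.12571
t = 6: p = 0.12571 + (+0.00599) = 0.13170
t = 8: p = 0.13170 + (+0.00507) = 0.13677
t = 10: p = 0.13677 + (+0.00420) = 0.14098
t = 12: p = 0.14098 + (+0.00343) = 0.14440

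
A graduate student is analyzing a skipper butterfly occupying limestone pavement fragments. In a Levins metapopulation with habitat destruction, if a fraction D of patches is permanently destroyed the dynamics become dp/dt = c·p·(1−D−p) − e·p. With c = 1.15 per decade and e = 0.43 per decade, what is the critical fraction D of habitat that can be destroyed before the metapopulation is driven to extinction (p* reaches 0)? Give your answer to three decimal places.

0.626

The nontrivial equilibrium is p* = (1−D) − e/c; extinction occurs when this hits zero.
So D_crit = 1 − e/c = 1 − 0.43/1.15 = 1 − 0.3739 = 0.6261.
This equals the undisturbed p*, a classic result of Lande's extension.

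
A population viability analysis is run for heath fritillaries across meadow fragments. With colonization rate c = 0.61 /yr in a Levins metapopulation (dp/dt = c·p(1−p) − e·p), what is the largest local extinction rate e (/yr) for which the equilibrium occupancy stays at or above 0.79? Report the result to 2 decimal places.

1 − e/c ≥ 0.79 ⇒ e ≤ c(1 − 0.79) = 0.61 × 0.2100.
e_max = 0.1281.

0.13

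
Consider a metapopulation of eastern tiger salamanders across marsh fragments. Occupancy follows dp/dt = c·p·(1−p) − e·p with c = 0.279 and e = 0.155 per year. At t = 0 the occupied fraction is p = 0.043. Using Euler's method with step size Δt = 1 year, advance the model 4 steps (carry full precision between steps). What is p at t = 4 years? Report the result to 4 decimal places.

0.0652

Update rule: p ← p + [c·p·(1−p) − e·p]·Δt with Δt = 1.
step 1: Δp = +0.00482, p = 0.04782
step 2: Δp = +0.00529, p = 0.05311
step 3: Δp = +0.00580, p = 0.05891
step 4: Δp = +0.00634, p = 0.06524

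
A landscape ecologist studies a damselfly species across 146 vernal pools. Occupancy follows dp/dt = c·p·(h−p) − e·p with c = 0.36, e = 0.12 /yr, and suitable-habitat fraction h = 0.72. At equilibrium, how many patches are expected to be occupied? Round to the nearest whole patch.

p* = h − e/c = 0.72 − 0.3333 = 0.3867.
Expected occupied patches = N × p* = 146 × 0.3867 = 56.45 ≈ 56.

56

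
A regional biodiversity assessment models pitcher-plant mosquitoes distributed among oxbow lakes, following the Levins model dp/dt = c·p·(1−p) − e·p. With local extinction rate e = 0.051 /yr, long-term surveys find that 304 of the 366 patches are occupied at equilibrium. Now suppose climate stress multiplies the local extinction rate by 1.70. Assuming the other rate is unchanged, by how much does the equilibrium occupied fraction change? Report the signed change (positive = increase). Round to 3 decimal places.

Observed p* = 304/366 = 0.83060.
Balance c(1−p*) = e gives c = e/(1 − 0.83060) = 0.051/0.16940 = 0.30106.
New p* = 1 − e/c = 1 − 0.08670/0.30106 = 0.71202.
Δp* = 0.71202 − 0.83060 = -0.11858.

-0.119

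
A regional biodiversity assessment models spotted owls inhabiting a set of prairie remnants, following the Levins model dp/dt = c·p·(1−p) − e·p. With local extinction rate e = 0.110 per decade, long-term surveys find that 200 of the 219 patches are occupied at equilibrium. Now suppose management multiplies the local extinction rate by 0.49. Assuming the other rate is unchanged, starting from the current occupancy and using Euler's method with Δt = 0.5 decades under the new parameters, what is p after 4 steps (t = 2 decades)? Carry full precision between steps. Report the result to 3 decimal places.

Observed p* = 200/219 = 0.91324.
Balance c(1−p*) = e gives c = e/(1 − 0.91324) = 0.110/0.08676 = 1.26789.
Starting from p₀ = 0.91324; update p ← p + (dp/dt)·Δt with the new parameters.
  1  |  dp/dt·Δt = +0.025616  |  p_1 = 0.938858
  2  |  dp/dt·Δt = +0.011088  |  p_2 = 0.949947
  3  |  dp/dt·Δt = +0.004542  |  p_3 = 0.954489
  4  |  dp/dt·Δt = +0.001815  |  p_4 = 0.956304

0.956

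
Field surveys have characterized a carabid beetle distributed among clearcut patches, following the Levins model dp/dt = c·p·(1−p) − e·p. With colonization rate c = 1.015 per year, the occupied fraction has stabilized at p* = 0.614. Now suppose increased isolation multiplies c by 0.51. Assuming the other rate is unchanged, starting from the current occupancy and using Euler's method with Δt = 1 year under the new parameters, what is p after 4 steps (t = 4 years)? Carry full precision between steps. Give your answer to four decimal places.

0.3598

Balance c(1−p*) = e gives e = 1.015×(1 − 0.61400) = 0.39179.
Starting from p₀ = 0.61400; update p ← p + (dp/dt)·Δt with the new parameters.
p: 0.61400 → 0.49613  (Δp = -0.11787)
p: 0.49613 → 0.43115  (Δp = -0.06497)
p: 0.43115 → 0.38919  (Δp = -0.04196)
p: 0.38919 → 0.35977  (Δp = -0.02942)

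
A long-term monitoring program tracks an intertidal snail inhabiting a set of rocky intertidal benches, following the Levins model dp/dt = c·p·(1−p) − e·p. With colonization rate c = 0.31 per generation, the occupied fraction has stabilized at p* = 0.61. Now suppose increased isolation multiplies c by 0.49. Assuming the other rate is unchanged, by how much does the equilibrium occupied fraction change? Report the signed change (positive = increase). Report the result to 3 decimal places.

Balance c(1−p*) = e gives e = 0.31×(1 − 0.61000) = 0.12090.
New p* = 1 − e/c = 1 − 0.12090/0.15190 = 0.20408.
Δp* = 0.20408 − 0.61000 = -0.40592.

-0.406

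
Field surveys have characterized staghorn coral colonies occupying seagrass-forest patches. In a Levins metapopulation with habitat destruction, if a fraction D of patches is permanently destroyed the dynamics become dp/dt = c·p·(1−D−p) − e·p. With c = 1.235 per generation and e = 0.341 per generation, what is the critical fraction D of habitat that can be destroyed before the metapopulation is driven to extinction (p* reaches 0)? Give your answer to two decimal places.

The nontrivial equilibrium is p* = (1−D) − e/c; extinction occurs when this hits zero.
So D_crit = 1 − e/c = 1 − 0.341/1.235 = 1 − 0.2761 = 0.7239.
Note this equals the original equilibrium occupancy — the Levins extinction-debt result.

0.72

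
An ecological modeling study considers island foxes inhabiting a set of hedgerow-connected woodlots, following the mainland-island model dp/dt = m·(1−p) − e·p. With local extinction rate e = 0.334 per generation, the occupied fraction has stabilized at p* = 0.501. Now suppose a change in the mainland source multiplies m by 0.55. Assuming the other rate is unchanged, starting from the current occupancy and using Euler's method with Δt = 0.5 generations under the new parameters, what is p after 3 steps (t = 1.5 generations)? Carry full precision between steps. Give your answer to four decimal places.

0.4148

Balance m(1−p*) = e·p* gives m = e·p*/(1−p*) = 0.334×0.50100/0.49900 = 0.33534.
Starting from p₀ = 0.50100; update p ← p + (dp/dt)·Δt with the new parameters.
p: 0.50100 → 0.46335  (Δp = -0.03765)
p: 0.46335 → 0.43546  (Δp = -0.02789)
p: 0.43546 → 0.41480  (Δp = -0.02066)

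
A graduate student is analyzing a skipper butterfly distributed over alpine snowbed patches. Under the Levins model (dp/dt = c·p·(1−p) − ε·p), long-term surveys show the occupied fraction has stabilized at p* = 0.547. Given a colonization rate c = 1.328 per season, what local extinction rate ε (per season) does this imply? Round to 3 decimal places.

0.602

At equilibrium c(1−p*) = ε.
ε = 1.328 × (1 − 0.547) = 1.328 × 0.4530 = 0.6016.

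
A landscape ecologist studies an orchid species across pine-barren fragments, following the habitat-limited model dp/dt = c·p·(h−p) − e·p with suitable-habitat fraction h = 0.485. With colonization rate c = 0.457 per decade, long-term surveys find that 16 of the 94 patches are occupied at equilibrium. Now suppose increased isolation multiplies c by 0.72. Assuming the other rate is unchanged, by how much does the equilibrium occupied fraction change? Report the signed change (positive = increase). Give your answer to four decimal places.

-0.1224

Observed p* = 16/94 = 0.17021.
Balance c(h−p*) = e gives e = 0.457×(0.485 − 0.17021) = 0.14386.
New p* = 0.485 − e/c = 0.485 − 0.14386/0.32904 = 0.04779.
Δp* = 0.04779 − 0.17021 = -0.12242.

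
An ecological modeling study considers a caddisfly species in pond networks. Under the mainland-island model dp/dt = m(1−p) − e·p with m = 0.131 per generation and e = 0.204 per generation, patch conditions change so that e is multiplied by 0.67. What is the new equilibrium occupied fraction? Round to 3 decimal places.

Before: p* = 0.131/(0.131+0.204) = 0.3910.
After: m = 0.131, e = 0.13668; p* = 0.131/0.2677 = 0.4894.

0.489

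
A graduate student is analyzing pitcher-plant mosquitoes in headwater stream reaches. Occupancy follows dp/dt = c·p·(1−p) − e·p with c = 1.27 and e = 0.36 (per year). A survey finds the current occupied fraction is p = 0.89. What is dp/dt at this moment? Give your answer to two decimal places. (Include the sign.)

Colonization term: c·p·(1−p) = 1.27×0.89×0.1100 = 0.12433.
Extinction term: e·p = 0.32040.
dp/dt = 0.12433 − 0.32040 = -0.19607.

-0.20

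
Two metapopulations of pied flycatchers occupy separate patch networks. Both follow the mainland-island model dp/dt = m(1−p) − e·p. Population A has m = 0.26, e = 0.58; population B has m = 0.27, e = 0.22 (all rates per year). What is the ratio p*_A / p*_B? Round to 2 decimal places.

A: p*_A = m/(m+e) = 0.26/0.8400 = 0.3095.
B: p*_B = 0.27/0.4900 = 0.5510.
p*_A / p*_B = 0.3095/0.5510 = 0.5617.

0.56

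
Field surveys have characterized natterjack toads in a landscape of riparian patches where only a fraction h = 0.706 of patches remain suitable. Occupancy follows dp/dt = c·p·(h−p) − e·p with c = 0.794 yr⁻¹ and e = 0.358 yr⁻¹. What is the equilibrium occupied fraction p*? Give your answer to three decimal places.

Setting dp/dt = 0 and dividing by p* gives c·(h−p*) = e.
So p* = h − e/c = 0.706 − 0.358/0.794 = 0.706 − 0.4509 = 0.2551.

0.255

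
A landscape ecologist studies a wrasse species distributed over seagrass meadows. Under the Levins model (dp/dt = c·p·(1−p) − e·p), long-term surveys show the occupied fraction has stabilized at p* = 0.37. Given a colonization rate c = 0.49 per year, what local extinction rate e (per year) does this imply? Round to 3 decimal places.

0.309

At equilibrium c(1−p*) = e.
e = 0.49 × (1 − 0.37) = 0.49 × 0.6300 = 0.3087.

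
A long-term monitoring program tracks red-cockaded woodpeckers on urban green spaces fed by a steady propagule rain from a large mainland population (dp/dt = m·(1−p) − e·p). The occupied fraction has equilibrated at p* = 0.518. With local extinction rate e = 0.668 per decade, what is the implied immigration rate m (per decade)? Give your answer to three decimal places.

0.718

At equilibrium m(1−p*) = e·p*, so m = e·p*/(1−p*).
m = 0.668 × 0.518 / 0.4820 = 0.3460/0.4820 = 0.7179.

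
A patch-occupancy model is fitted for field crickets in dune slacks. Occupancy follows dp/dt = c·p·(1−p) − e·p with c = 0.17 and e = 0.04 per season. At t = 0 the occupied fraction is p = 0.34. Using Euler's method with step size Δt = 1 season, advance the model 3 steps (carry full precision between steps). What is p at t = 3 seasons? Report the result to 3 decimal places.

Update rule: p ← p + [c·p·(1−p) − e·p]·Δt with Δt = 1.
t = 1: p = 0.34000 + (+0.02455) = 0.36455
t = 2: p = 0.36455 + (+0.02480) = 0.38935
t = 3: p = 0.38935 + (+0.02484) = 0.41419

0.414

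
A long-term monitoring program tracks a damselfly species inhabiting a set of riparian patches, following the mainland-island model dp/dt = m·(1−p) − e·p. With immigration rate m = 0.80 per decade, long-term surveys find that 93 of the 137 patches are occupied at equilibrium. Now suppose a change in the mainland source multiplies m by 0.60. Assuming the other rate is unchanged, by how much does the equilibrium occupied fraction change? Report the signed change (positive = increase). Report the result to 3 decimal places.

-0.120

Observed p* = 93/137 = 0.67883.
Balance m(1−p*) = e·p* gives e = m(1−p*)/p* = 0.80×0.32117/0.67883 = 0.37850.
New p* = m/(m+e) = 0.48000/(0.48000+0.37850) = 0.55911.
Δp* = 0.55911 − 0.67883 = -0.11972.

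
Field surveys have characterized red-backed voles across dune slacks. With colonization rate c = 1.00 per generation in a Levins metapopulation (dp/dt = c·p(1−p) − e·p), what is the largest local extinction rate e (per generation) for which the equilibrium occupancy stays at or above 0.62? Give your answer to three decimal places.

1 − e/c ≥ 0.62 ⇒ e ≤ c(1 − 0.62) = 1.00 × 0.3800.
e_max = 0.3800.

0.380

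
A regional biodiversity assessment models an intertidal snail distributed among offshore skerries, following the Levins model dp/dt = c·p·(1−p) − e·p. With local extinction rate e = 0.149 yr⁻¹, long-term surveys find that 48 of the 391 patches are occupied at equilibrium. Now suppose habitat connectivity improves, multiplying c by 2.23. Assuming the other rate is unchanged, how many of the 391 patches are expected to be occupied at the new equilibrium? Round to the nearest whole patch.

Observed p* = 48/391 = 0.12276.
Balance c(1−p*) = e gives c = e/(1 − 0.12276) = 0.149/0.87724 = 0.16985.
New p* = 1 − e/c = 1 − 0.14900/0.37877 = 0.60662.
Expected occupied = 391 × 0.60662 = 237.19 ≈ 237.

237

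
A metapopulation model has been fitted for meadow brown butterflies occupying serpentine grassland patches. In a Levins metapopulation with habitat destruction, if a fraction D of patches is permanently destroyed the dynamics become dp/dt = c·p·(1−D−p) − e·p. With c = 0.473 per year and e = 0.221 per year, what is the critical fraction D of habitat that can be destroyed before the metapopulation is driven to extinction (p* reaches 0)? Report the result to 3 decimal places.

0.533

The nontrivial equilibrium is p* = (1−D) − e/c; extinction occurs when this hits zero.
So D_crit = 1 − e/c = 1 − 0.221/0.473 = 1 − 0.4672 = 0.5328.
Note this equals the original equilibrium occupancy — the Levins extinction-debt result.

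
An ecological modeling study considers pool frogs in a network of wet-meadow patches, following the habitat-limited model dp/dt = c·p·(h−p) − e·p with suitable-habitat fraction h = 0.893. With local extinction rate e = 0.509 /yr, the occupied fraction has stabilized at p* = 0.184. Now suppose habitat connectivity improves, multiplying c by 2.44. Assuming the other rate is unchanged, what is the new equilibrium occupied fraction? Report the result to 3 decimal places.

Balance c(h−p*) = e gives c = e/(0.893 − 0.18400) = 0.509/0.70900 = 0.71791.
New p* = 0.893 − e/c = 0.893 − 0.50900/1.75170 = 0.60243.

0.602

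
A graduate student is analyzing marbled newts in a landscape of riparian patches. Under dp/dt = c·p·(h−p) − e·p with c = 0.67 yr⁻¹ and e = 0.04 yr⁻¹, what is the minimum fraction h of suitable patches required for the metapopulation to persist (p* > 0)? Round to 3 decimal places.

p* = h − e/c is positive only when h > e/c.
h_min = e/c = 0.04/0.67 = 0.0597.

0.060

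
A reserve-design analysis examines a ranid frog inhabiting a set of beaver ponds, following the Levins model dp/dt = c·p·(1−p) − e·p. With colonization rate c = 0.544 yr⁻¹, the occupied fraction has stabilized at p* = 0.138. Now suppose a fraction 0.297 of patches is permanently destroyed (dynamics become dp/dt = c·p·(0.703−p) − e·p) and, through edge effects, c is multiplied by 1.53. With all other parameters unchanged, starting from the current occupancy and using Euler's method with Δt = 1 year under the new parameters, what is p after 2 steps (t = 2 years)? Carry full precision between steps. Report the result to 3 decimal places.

0.138

Balance c(1−p*) = e gives e = 0.544×(1 − 0.13800) = 0.46893.
Starting from p₀ = 0.13800; update p ← p + (dp/dt)·Δt with the new parameters.
step 1: Δp = +0.00018, p = 0.13818
step 2: Δp = +0.00016, p = 0.13835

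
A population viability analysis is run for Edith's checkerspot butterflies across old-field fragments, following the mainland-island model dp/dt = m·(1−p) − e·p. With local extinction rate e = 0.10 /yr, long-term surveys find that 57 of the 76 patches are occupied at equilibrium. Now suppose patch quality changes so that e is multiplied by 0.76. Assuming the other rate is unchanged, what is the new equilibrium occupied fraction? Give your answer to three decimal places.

Observed p* = 57/76 = 0.75000.
Balance m(1−p*) = e·p* gives m = e·p*/(1−p*) = 0.10×0.75000/0.25000 = 0.30000.
New p* = m/(m+e) = 0.30000/(0.30000+0.07600) = 0.79787.

0.798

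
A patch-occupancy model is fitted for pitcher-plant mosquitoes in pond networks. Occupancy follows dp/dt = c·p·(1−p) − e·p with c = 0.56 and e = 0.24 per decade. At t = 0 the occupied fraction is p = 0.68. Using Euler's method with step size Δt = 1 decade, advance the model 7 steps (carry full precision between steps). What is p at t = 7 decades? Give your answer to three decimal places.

0.577

Update rule: p ← p + [c·p·(1−p) − e·p]·Δt with Δt = 1.
  1  |  dp/dt·Δt = -0.041344  |  p_1 = 0.638656
  2  |  dp/dt·Δt = -0.024044  |  p_2 = 0.614612
  3  |  dp/dt·Δt = -0.014863  |  p_3 = 0.599749
  4  |  dp/dt·Δt = -0.009512  |  p_4 = 0.590237
  5  |  dp/dt·Δt = -0.006217  |  p_5 = 0.584020
  6  |  dp/dt·Δt = -0.004118  |  p_6 = 0.579902
  7  |  dp/dt·Δt = -0.002752  |  p_7 = 0.577150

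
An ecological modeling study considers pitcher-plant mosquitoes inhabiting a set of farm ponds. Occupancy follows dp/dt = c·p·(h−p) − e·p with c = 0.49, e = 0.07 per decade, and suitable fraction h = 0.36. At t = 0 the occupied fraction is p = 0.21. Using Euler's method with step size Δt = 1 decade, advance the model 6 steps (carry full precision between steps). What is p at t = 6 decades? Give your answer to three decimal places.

0.213

Update rule: p ← p + [c·p·(h−p) − e·p]·Δt with Δt = 1.
t = 1: p = 0.21000 + (+0.00073) = 0.21073
t = 2: p = 0.21073 + (+0.00066) = 0.21140
t = 3: p = 0.21140 + (+0.00060) = 0.21199
t = 4: p = 0.21199 + (+0.00054) = 0.21253
t = 5: p = 0.21253 + (+0.00048) = 0.21301
t = 6: p = 0.21301 + (+0.00043) = 0.21344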